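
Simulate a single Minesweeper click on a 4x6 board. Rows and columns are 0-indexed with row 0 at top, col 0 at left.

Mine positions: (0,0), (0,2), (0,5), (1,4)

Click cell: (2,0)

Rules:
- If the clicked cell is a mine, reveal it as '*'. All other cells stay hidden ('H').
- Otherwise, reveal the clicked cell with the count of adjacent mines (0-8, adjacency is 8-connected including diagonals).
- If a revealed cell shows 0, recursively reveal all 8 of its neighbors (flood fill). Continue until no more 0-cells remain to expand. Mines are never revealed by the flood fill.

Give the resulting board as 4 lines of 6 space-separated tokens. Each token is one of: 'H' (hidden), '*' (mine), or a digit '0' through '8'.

H H H H H H
1 2 1 2 H H
0 0 0 1 1 1
0 0 0 0 0 0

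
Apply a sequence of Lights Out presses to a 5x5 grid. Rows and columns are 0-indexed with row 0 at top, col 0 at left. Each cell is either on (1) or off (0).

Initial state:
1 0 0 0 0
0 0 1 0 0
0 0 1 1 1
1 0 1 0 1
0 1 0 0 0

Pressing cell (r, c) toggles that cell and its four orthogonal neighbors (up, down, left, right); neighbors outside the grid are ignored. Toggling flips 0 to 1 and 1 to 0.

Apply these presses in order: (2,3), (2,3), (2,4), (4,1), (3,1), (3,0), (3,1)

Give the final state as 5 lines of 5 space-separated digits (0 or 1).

Answer: 1 0 0 0 0
0 0 1 0 1
1 0 1 0 0
0 0 1 0 0
0 0 1 0 0

Derivation:
After press 1 at (2,3):
1 0 0 0 0
0 0 1 1 0
0 0 0 0 0
1 0 1 1 1
0 1 0 0 0

After press 2 at (2,3):
1 0 0 0 0
0 0 1 0 0
0 0 1 1 1
1 0 1 0 1
0 1 0 0 0

After press 3 at (2,4):
1 0 0 0 0
0 0 1 0 1
0 0 1 0 0
1 0 1 0 0
0 1 0 0 0

After press 4 at (4,1):
1 0 0 0 0
0 0 1 0 1
0 0 1 0 0
1 1 1 0 0
1 0 1 0 0

After press 5 at (3,1):
1 0 0 0 0
0 0 1 0 1
0 1 1 0 0
0 0 0 0 0
1 1 1 0 0

After press 6 at (3,0):
1 0 0 0 0
0 0 1 0 1
1 1 1 0 0
1 1 0 0 0
0 1 1 0 0

After press 7 at (3,1):
1 0 0 0 0
0 0 1 0 1
1 0 1 0 0
0 0 1 0 0
0 0 1 0 0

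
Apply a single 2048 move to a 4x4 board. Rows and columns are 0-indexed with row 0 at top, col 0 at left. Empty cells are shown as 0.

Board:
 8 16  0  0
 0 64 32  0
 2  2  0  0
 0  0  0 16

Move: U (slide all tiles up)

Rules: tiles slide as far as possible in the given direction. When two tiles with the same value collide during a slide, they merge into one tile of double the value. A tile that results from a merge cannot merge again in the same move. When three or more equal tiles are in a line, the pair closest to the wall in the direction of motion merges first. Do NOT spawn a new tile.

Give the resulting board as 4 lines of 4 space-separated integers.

Slide up:
col 0: [8, 0, 2, 0] -> [8, 2, 0, 0]
col 1: [16, 64, 2, 0] -> [16, 64, 2, 0]
col 2: [0, 32, 0, 0] -> [32, 0, 0, 0]
col 3: [0, 0, 0, 16] -> [16, 0, 0, 0]

Answer:  8 16 32 16
 2 64  0  0
 0  2  0  0
 0  0  0  0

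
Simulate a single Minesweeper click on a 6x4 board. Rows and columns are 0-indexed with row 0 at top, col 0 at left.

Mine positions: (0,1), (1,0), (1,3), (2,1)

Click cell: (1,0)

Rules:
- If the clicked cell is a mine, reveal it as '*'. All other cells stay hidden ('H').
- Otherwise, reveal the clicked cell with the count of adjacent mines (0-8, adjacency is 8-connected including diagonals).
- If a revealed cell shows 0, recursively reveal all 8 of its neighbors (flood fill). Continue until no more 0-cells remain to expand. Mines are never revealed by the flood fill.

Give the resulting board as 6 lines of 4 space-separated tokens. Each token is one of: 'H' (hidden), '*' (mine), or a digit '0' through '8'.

H H H H
* H H H
H H H H
H H H H
H H H H
H H H H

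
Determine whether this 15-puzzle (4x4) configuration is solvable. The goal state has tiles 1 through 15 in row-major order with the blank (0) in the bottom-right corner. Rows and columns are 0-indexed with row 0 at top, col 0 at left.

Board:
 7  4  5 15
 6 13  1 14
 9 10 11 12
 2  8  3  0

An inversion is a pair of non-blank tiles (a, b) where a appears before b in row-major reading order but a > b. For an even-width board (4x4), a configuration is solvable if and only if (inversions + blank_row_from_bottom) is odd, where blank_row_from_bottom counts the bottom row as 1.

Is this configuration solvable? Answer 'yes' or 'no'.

Inversions: 54
Blank is in row 3 (0-indexed from top), which is row 1 counting from the bottom (bottom = 1).
54 + 1 = 55, which is odd, so the puzzle is solvable.

Answer: yes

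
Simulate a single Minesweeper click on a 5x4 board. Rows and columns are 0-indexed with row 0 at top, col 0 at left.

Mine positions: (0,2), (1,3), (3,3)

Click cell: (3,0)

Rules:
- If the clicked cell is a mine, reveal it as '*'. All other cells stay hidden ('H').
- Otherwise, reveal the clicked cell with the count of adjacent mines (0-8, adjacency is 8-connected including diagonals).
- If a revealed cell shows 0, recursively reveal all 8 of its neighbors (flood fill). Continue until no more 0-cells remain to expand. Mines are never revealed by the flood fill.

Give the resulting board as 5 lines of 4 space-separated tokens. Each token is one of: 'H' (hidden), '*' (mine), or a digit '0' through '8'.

0 1 H H
0 1 2 H
0 0 2 H
0 0 1 H
0 0 1 H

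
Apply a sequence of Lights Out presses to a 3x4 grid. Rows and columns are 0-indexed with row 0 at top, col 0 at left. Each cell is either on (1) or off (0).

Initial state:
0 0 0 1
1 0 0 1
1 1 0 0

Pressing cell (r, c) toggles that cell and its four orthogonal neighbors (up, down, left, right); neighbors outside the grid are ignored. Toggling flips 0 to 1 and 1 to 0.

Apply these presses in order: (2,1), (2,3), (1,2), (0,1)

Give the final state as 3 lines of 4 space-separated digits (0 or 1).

After press 1 at (2,1):
0 0 0 1
1 1 0 1
0 0 1 0

After press 2 at (2,3):
0 0 0 1
1 1 0 0
0 0 0 1

After press 3 at (1,2):
0 0 1 1
1 0 1 1
0 0 1 1

After press 4 at (0,1):
1 1 0 1
1 1 1 1
0 0 1 1

Answer: 1 1 0 1
1 1 1 1
0 0 1 1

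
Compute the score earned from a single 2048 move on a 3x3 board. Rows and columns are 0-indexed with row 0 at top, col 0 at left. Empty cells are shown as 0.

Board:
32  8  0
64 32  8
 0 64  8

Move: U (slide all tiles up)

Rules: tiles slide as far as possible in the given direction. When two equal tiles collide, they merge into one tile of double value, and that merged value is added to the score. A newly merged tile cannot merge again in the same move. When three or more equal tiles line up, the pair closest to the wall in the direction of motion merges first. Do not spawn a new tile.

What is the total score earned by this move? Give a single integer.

Answer: 16

Derivation:
Slide up:
col 0: [32, 64, 0] -> [32, 64, 0]  score +0 (running 0)
col 1: [8, 32, 64] -> [8, 32, 64]  score +0 (running 0)
col 2: [0, 8, 8] -> [16, 0, 0]  score +16 (running 16)
Board after move:
32  8 16
64 32  0
 0 64  0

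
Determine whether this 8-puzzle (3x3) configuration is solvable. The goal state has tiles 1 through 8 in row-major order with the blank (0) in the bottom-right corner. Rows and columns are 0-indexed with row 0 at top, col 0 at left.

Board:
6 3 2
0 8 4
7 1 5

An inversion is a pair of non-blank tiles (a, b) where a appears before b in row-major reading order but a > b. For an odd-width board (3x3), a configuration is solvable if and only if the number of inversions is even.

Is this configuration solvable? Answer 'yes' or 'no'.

Answer: no

Derivation:
Inversions (pairs i<j in row-major order where tile[i] > tile[j] > 0): 15
15 is odd, so the puzzle is not solvable.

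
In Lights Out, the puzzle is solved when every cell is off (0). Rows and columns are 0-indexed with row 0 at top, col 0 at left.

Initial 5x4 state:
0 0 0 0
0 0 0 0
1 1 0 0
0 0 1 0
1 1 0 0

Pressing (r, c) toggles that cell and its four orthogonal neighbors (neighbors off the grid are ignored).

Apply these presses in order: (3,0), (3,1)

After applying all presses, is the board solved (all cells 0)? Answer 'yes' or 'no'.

Answer: yes

Derivation:
After press 1 at (3,0):
0 0 0 0
0 0 0 0
0 1 0 0
1 1 1 0
0 1 0 0

After press 2 at (3,1):
0 0 0 0
0 0 0 0
0 0 0 0
0 0 0 0
0 0 0 0

Lights still on: 0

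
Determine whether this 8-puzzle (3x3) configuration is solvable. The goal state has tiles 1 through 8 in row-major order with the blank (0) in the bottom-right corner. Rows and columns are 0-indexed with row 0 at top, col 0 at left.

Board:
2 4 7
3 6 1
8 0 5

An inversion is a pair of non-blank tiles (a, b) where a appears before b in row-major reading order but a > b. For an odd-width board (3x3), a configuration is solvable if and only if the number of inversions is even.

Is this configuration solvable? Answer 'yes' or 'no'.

Answer: no

Derivation:
Inversions (pairs i<j in row-major order where tile[i] > tile[j] > 0): 11
11 is odd, so the puzzle is not solvable.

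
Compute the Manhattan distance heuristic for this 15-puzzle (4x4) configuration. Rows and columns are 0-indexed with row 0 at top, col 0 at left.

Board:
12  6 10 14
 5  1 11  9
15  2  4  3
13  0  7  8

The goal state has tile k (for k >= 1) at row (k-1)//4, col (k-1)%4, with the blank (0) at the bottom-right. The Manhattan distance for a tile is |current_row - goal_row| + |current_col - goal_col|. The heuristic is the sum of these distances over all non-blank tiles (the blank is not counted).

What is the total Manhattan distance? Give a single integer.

Tile 12: (0,0)->(2,3) = 5
Tile 6: (0,1)->(1,1) = 1
Tile 10: (0,2)->(2,1) = 3
Tile 14: (0,3)->(3,1) = 5
Tile 5: (1,0)->(1,0) = 0
Tile 1: (1,1)->(0,0) = 2
Tile 11: (1,2)->(2,2) = 1
Tile 9: (1,3)->(2,0) = 4
Tile 15: (2,0)->(3,2) = 3
Tile 2: (2,1)->(0,1) = 2
Tile 4: (2,2)->(0,3) = 3
Tile 3: (2,3)->(0,2) = 3
Tile 13: (3,0)->(3,0) = 0
Tile 7: (3,2)->(1,2) = 2
Tile 8: (3,3)->(1,3) = 2
Sum: 5 + 1 + 3 + 5 + 0 + 2 + 1 + 4 + 3 + 2 + 3 + 3 + 0 + 2 + 2 = 36

Answer: 36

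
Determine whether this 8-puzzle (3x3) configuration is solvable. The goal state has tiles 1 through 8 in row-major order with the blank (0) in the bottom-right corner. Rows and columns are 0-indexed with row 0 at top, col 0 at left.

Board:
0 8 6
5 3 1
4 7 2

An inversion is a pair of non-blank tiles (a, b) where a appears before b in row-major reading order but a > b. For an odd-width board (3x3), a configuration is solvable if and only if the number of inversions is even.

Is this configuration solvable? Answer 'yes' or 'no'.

Answer: yes

Derivation:
Inversions (pairs i<j in row-major order where tile[i] > tile[j] > 0): 20
20 is even, so the puzzle is solvable.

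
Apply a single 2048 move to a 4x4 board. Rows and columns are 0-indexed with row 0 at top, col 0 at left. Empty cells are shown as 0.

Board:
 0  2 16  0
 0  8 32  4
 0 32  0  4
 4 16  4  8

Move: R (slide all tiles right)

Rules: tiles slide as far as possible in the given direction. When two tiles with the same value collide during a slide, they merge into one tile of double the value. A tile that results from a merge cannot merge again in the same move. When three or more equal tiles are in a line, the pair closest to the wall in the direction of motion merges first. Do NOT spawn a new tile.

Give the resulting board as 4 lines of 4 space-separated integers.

Answer:  0  0  2 16
 0  8 32  4
 0  0 32  4
 4 16  4  8

Derivation:
Slide right:
row 0: [0, 2, 16, 0] -> [0, 0, 2, 16]
row 1: [0, 8, 32, 4] -> [0, 8, 32, 4]
row 2: [0, 32, 0, 4] -> [0, 0, 32, 4]
row 3: [4, 16, 4, 8] -> [4, 16, 4, 8]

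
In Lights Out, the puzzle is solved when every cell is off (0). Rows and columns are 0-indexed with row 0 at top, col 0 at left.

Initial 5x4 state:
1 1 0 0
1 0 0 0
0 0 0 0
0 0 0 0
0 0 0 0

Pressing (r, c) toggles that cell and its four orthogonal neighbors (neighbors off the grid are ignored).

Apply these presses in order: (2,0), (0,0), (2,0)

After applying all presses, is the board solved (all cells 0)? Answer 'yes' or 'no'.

After press 1 at (2,0):
1 1 0 0
0 0 0 0
1 1 0 0
1 0 0 0
0 0 0 0

After press 2 at (0,0):
0 0 0 0
1 0 0 0
1 1 0 0
1 0 0 0
0 0 0 0

After press 3 at (2,0):
0 0 0 0
0 0 0 0
0 0 0 0
0 0 0 0
0 0 0 0

Lights still on: 0

Answer: yes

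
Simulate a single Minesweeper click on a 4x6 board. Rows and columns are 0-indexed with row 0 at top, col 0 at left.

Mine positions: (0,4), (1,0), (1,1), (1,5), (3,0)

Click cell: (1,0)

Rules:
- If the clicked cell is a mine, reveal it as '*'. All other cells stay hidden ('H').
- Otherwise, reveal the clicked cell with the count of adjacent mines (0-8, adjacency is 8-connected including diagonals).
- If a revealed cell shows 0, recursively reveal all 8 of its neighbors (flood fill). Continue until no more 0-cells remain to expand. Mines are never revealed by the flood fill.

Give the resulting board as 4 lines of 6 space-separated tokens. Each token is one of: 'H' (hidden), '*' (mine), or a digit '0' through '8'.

H H H H H H
* H H H H H
H H H H H H
H H H H H H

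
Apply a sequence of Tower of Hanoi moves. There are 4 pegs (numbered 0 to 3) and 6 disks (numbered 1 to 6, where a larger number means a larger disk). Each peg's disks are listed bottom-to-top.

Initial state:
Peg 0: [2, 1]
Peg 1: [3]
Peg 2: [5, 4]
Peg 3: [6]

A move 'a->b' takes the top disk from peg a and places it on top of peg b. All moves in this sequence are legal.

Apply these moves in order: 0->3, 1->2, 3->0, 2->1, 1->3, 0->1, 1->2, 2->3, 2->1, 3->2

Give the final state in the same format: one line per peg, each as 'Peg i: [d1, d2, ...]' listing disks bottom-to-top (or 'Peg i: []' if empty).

Answer: Peg 0: [2]
Peg 1: [4]
Peg 2: [5, 1]
Peg 3: [6, 3]

Derivation:
After move 1 (0->3):
Peg 0: [2]
Peg 1: [3]
Peg 2: [5, 4]
Peg 3: [6, 1]

After move 2 (1->2):
Peg 0: [2]
Peg 1: []
Peg 2: [5, 4, 3]
Peg 3: [6, 1]

After move 3 (3->0):
Peg 0: [2, 1]
Peg 1: []
Peg 2: [5, 4, 3]
Peg 3: [6]

After move 4 (2->1):
Peg 0: [2, 1]
Peg 1: [3]
Peg 2: [5, 4]
Peg 3: [6]

After move 5 (1->3):
Peg 0: [2, 1]
Peg 1: []
Peg 2: [5, 4]
Peg 3: [6, 3]

After move 6 (0->1):
Peg 0: [2]
Peg 1: [1]
Peg 2: [5, 4]
Peg 3: [6, 3]

After move 7 (1->2):
Peg 0: [2]
Peg 1: []
Peg 2: [5, 4, 1]
Peg 3: [6, 3]

After move 8 (2->3):
Peg 0: [2]
Peg 1: []
Peg 2: [5, 4]
Peg 3: [6, 3, 1]

After move 9 (2->1):
Peg 0: [2]
Peg 1: [4]
Peg 2: [5]
Peg 3: [6, 3, 1]

After move 10 (3->2):
Peg 0: [2]
Peg 1: [4]
Peg 2: [5, 1]
Peg 3: [6, 3]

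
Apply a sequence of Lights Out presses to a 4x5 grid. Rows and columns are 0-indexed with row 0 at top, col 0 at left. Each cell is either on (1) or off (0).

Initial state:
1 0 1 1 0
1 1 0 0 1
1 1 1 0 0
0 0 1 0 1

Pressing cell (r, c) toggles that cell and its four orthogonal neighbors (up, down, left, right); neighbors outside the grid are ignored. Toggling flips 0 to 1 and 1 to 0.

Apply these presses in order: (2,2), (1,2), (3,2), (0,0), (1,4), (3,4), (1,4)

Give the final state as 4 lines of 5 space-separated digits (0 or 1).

After press 1 at (2,2):
1 0 1 1 0
1 1 1 0 1
1 0 0 1 0
0 0 0 0 1

After press 2 at (1,2):
1 0 0 1 0
1 0 0 1 1
1 0 1 1 0
0 0 0 0 1

After press 3 at (3,2):
1 0 0 1 0
1 0 0 1 1
1 0 0 1 0
0 1 1 1 1

After press 4 at (0,0):
0 1 0 1 0
0 0 0 1 1
1 0 0 1 0
0 1 1 1 1

After press 5 at (1,4):
0 1 0 1 1
0 0 0 0 0
1 0 0 1 1
0 1 1 1 1

After press 6 at (3,4):
0 1 0 1 1
0 0 0 0 0
1 0 0 1 0
0 1 1 0 0

After press 7 at (1,4):
0 1 0 1 0
0 0 0 1 1
1 0 0 1 1
0 1 1 0 0

Answer: 0 1 0 1 0
0 0 0 1 1
1 0 0 1 1
0 1 1 0 0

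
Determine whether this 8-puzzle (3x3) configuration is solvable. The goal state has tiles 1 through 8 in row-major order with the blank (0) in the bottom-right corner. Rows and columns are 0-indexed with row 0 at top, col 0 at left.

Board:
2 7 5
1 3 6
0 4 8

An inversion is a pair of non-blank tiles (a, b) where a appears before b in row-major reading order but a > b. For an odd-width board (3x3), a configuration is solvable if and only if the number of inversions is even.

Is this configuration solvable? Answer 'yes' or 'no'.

Answer: yes

Derivation:
Inversions (pairs i<j in row-major order where tile[i] > tile[j] > 0): 10
10 is even, so the puzzle is solvable.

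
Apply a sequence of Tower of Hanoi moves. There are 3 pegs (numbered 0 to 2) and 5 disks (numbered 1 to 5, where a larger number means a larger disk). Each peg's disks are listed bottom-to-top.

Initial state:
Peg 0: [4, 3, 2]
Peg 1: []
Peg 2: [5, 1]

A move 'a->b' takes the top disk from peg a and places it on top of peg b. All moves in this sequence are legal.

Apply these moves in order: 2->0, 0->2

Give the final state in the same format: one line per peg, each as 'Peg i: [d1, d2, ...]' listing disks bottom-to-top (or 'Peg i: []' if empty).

Answer: Peg 0: [4, 3, 2]
Peg 1: []
Peg 2: [5, 1]

Derivation:
After move 1 (2->0):
Peg 0: [4, 3, 2, 1]
Peg 1: []
Peg 2: [5]

After move 2 (0->2):
Peg 0: [4, 3, 2]
Peg 1: []
Peg 2: [5, 1]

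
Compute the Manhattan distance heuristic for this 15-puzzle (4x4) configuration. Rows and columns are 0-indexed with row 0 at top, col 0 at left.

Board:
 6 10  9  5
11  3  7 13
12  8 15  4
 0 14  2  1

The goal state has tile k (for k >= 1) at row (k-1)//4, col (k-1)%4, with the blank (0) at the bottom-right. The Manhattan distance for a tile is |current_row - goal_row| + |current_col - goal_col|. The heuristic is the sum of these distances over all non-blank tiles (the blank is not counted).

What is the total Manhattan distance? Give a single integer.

Answer: 41

Derivation:
Tile 6: at (0,0), goal (1,1), distance |0-1|+|0-1| = 2
Tile 10: at (0,1), goal (2,1), distance |0-2|+|1-1| = 2
Tile 9: at (0,2), goal (2,0), distance |0-2|+|2-0| = 4
Tile 5: at (0,3), goal (1,0), distance |0-1|+|3-0| = 4
Tile 11: at (1,0), goal (2,2), distance |1-2|+|0-2| = 3
Tile 3: at (1,1), goal (0,2), distance |1-0|+|1-2| = 2
Tile 7: at (1,2), goal (1,2), distance |1-1|+|2-2| = 0
Tile 13: at (1,3), goal (3,0), distance |1-3|+|3-0| = 5
Tile 12: at (2,0), goal (2,3), distance |2-2|+|0-3| = 3
Tile 8: at (2,1), goal (1,3), distance |2-1|+|1-3| = 3
Tile 15: at (2,2), goal (3,2), distance |2-3|+|2-2| = 1
Tile 4: at (2,3), goal (0,3), distance |2-0|+|3-3| = 2
Tile 14: at (3,1), goal (3,1), distance |3-3|+|1-1| = 0
Tile 2: at (3,2), goal (0,1), distance |3-0|+|2-1| = 4
Tile 1: at (3,3), goal (0,0), distance |3-0|+|3-0| = 6
Sum: 2 + 2 + 4 + 4 + 3 + 2 + 0 + 5 + 3 + 3 + 1 + 2 + 0 + 4 + 6 = 41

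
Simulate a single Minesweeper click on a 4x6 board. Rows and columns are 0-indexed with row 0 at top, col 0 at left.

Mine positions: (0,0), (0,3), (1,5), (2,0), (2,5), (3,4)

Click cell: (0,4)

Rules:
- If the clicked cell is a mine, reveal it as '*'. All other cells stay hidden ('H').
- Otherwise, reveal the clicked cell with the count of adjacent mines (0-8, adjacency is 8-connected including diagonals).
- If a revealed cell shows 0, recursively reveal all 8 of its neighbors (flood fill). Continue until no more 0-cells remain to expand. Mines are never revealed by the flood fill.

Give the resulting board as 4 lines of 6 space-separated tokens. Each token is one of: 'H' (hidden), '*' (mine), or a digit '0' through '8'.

H H H H 2 H
H H H H H H
H H H H H H
H H H H H H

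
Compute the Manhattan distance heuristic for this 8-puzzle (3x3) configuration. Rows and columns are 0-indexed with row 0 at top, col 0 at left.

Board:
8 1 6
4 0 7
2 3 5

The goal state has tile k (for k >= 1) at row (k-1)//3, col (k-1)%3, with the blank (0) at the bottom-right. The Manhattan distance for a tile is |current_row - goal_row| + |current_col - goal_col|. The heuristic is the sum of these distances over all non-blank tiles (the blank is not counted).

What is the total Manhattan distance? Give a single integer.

Answer: 16

Derivation:
Tile 8: (0,0)->(2,1) = 3
Tile 1: (0,1)->(0,0) = 1
Tile 6: (0,2)->(1,2) = 1
Tile 4: (1,0)->(1,0) = 0
Tile 7: (1,2)->(2,0) = 3
Tile 2: (2,0)->(0,1) = 3
Tile 3: (2,1)->(0,2) = 3
Tile 5: (2,2)->(1,1) = 2
Sum: 3 + 1 + 1 + 0 + 3 + 3 + 3 + 2 = 16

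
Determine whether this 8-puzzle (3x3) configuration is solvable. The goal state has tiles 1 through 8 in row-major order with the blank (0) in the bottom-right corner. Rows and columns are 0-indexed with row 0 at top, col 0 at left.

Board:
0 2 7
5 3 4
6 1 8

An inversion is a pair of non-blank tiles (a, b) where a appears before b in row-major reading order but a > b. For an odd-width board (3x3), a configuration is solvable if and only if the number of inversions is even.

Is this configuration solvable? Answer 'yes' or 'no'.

Inversions (pairs i<j in row-major order where tile[i] > tile[j] > 0): 12
12 is even, so the puzzle is solvable.

Answer: yes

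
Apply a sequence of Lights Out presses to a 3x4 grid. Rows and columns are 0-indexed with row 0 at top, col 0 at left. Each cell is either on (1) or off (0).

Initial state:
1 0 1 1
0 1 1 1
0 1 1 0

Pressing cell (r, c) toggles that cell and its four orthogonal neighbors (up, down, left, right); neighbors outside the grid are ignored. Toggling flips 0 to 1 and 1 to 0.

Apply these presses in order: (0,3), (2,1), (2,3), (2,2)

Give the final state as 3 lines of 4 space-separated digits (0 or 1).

After press 1 at (0,3):
1 0 0 0
0 1 1 0
0 1 1 0

After press 2 at (2,1):
1 0 0 0
0 0 1 0
1 0 0 0

After press 3 at (2,3):
1 0 0 0
0 0 1 1
1 0 1 1

After press 4 at (2,2):
1 0 0 0
0 0 0 1
1 1 0 0

Answer: 1 0 0 0
0 0 0 1
1 1 0 0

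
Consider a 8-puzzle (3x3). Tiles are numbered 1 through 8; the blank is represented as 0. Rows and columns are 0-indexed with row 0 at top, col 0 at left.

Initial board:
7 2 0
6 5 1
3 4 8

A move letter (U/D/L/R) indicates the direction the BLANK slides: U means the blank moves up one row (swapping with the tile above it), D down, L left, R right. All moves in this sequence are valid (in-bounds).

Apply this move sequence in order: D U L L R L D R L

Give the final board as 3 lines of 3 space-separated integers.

Answer: 6 7 2
0 5 1
3 4 8

Derivation:
After move 1 (D):
7 2 1
6 5 0
3 4 8

After move 2 (U):
7 2 0
6 5 1
3 4 8

After move 3 (L):
7 0 2
6 5 1
3 4 8

After move 4 (L):
0 7 2
6 5 1
3 4 8

After move 5 (R):
7 0 2
6 5 1
3 4 8

After move 6 (L):
0 7 2
6 5 1
3 4 8

After move 7 (D):
6 7 2
0 5 1
3 4 8

After move 8 (R):
6 7 2
5 0 1
3 4 8

After move 9 (L):
6 7 2
0 5 1
3 4 8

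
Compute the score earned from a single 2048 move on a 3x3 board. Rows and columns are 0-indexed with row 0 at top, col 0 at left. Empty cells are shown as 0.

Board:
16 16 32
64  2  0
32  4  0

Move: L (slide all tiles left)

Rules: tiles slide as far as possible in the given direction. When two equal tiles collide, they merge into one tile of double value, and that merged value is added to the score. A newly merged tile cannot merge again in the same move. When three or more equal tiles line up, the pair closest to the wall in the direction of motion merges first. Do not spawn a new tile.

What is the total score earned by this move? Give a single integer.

Slide left:
row 0: [16, 16, 32] -> [32, 32, 0]  score +32 (running 32)
row 1: [64, 2, 0] -> [64, 2, 0]  score +0 (running 32)
row 2: [32, 4, 0] -> [32, 4, 0]  score +0 (running 32)
Board after move:
32 32  0
64  2  0
32  4  0

Answer: 32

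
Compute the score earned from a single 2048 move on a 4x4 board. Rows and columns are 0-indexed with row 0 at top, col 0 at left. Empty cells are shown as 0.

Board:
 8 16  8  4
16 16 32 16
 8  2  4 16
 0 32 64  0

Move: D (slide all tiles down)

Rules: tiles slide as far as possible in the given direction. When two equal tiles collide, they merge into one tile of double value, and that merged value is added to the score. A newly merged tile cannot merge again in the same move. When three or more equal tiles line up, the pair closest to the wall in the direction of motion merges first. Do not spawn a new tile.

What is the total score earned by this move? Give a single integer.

Slide down:
col 0: [8, 16, 8, 0] -> [0, 8, 16, 8]  score +0 (running 0)
col 1: [16, 16, 2, 32] -> [0, 32, 2, 32]  score +32 (running 32)
col 2: [8, 32, 4, 64] -> [8, 32, 4, 64]  score +0 (running 32)
col 3: [4, 16, 16, 0] -> [0, 0, 4, 32]  score +32 (running 64)
Board after move:
 0  0  8  0
 8 32 32  0
16  2  4  4
 8 32 64 32

Answer: 64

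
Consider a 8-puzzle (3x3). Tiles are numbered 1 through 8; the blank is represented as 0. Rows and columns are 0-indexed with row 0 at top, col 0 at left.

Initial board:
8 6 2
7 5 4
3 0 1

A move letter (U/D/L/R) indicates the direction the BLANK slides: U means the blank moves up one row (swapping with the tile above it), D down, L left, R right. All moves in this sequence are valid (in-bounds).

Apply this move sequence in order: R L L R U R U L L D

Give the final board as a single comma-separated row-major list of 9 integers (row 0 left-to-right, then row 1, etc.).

After move 1 (R):
8 6 2
7 5 4
3 1 0

After move 2 (L):
8 6 2
7 5 4
3 0 1

After move 3 (L):
8 6 2
7 5 4
0 3 1

After move 4 (R):
8 6 2
7 5 4
3 0 1

After move 5 (U):
8 6 2
7 0 4
3 5 1

After move 6 (R):
8 6 2
7 4 0
3 5 1

After move 7 (U):
8 6 0
7 4 2
3 5 1

After move 8 (L):
8 0 6
7 4 2
3 5 1

After move 9 (L):
0 8 6
7 4 2
3 5 1

After move 10 (D):
7 8 6
0 4 2
3 5 1

Answer: 7, 8, 6, 0, 4, 2, 3, 5, 1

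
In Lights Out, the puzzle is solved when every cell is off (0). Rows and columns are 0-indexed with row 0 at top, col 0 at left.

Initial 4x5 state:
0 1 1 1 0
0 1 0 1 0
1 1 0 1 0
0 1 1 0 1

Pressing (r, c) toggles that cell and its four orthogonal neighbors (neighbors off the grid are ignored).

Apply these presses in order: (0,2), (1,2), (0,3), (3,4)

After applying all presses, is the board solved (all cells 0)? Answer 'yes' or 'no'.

After press 1 at (0,2):
0 0 0 0 0
0 1 1 1 0
1 1 0 1 0
0 1 1 0 1

After press 2 at (1,2):
0 0 1 0 0
0 0 0 0 0
1 1 1 1 0
0 1 1 0 1

After press 3 at (0,3):
0 0 0 1 1
0 0 0 1 0
1 1 1 1 0
0 1 1 0 1

After press 4 at (3,4):
0 0 0 1 1
0 0 0 1 0
1 1 1 1 1
0 1 1 1 0

Lights still on: 11

Answer: no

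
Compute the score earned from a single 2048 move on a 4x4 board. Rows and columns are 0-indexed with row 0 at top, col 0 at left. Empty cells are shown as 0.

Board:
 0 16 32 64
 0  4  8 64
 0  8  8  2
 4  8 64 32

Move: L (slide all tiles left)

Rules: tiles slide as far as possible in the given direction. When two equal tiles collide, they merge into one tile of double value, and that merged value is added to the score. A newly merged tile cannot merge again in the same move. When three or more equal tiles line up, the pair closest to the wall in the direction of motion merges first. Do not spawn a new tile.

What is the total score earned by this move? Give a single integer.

Answer: 16

Derivation:
Slide left:
row 0: [0, 16, 32, 64] -> [16, 32, 64, 0]  score +0 (running 0)
row 1: [0, 4, 8, 64] -> [4, 8, 64, 0]  score +0 (running 0)
row 2: [0, 8, 8, 2] -> [16, 2, 0, 0]  score +16 (running 16)
row 3: [4, 8, 64, 32] -> [4, 8, 64, 32]  score +0 (running 16)
Board after move:
16 32 64  0
 4  8 64  0
16  2  0  0
 4  8 64 32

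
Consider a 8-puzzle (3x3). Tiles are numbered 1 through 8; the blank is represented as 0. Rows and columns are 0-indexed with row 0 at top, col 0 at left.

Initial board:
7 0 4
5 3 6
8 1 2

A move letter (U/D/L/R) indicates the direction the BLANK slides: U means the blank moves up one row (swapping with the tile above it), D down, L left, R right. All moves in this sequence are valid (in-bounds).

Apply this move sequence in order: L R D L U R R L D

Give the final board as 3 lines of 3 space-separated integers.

After move 1 (L):
0 7 4
5 3 6
8 1 2

After move 2 (R):
7 0 4
5 3 6
8 1 2

After move 3 (D):
7 3 4
5 0 6
8 1 2

After move 4 (L):
7 3 4
0 5 6
8 1 2

After move 5 (U):
0 3 4
7 5 6
8 1 2

After move 6 (R):
3 0 4
7 5 6
8 1 2

After move 7 (R):
3 4 0
7 5 6
8 1 2

After move 8 (L):
3 0 4
7 5 6
8 1 2

After move 9 (D):
3 5 4
7 0 6
8 1 2

Answer: 3 5 4
7 0 6
8 1 2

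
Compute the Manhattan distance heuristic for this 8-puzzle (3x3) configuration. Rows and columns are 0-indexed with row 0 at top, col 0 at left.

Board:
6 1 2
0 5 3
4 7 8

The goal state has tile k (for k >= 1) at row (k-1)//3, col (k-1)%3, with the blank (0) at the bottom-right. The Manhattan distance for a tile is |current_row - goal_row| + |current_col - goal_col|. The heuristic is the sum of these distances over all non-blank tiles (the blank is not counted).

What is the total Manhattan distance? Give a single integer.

Answer: 9

Derivation:
Tile 6: at (0,0), goal (1,2), distance |0-1|+|0-2| = 3
Tile 1: at (0,1), goal (0,0), distance |0-0|+|1-0| = 1
Tile 2: at (0,2), goal (0,1), distance |0-0|+|2-1| = 1
Tile 5: at (1,1), goal (1,1), distance |1-1|+|1-1| = 0
Tile 3: at (1,2), goal (0,2), distance |1-0|+|2-2| = 1
Tile 4: at (2,0), goal (1,0), distance |2-1|+|0-0| = 1
Tile 7: at (2,1), goal (2,0), distance |2-2|+|1-0| = 1
Tile 8: at (2,2), goal (2,1), distance |2-2|+|2-1| = 1
Sum: 3 + 1 + 1 + 0 + 1 + 1 + 1 + 1 = 9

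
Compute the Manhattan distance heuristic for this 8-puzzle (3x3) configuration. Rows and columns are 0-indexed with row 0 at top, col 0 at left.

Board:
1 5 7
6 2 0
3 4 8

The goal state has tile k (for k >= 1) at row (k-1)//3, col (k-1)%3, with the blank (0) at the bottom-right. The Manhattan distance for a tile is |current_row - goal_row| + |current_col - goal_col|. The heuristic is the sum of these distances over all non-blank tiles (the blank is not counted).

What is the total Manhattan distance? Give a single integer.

Answer: 15

Derivation:
Tile 1: at (0,0), goal (0,0), distance |0-0|+|0-0| = 0
Tile 5: at (0,1), goal (1,1), distance |0-1|+|1-1| = 1
Tile 7: at (0,2), goal (2,0), distance |0-2|+|2-0| = 4
Tile 6: at (1,0), goal (1,2), distance |1-1|+|0-2| = 2
Tile 2: at (1,1), goal (0,1), distance |1-0|+|1-1| = 1
Tile 3: at (2,0), goal (0,2), distance |2-0|+|0-2| = 4
Tile 4: at (2,1), goal (1,0), distance |2-1|+|1-0| = 2
Tile 8: at (2,2), goal (2,1), distance |2-2|+|2-1| = 1
Sum: 0 + 1 + 4 + 2 + 1 + 4 + 2 + 1 = 15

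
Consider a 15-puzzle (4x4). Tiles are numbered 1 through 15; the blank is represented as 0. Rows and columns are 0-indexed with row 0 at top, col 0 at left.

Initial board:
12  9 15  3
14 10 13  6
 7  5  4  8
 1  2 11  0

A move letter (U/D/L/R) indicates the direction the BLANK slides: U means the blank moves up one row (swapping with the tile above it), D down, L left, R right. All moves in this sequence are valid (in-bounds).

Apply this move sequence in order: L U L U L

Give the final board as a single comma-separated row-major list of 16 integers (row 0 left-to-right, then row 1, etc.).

Answer: 12, 9, 15, 3, 0, 14, 13, 6, 7, 10, 5, 8, 1, 2, 4, 11

Derivation:
After move 1 (L):
12  9 15  3
14 10 13  6
 7  5  4  8
 1  2  0 11

After move 2 (U):
12  9 15  3
14 10 13  6
 7  5  0  8
 1  2  4 11

After move 3 (L):
12  9 15  3
14 10 13  6
 7  0  5  8
 1  2  4 11

After move 4 (U):
12  9 15  3
14  0 13  6
 7 10  5  8
 1  2  4 11

After move 5 (L):
12  9 15  3
 0 14 13  6
 7 10  5  8
 1  2  4 11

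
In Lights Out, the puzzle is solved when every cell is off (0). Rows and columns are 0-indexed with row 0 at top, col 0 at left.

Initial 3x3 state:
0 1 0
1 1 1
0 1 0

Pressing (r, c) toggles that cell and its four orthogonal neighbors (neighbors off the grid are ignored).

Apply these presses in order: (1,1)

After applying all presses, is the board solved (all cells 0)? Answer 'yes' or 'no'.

Answer: yes

Derivation:
After press 1 at (1,1):
0 0 0
0 0 0
0 0 0

Lights still on: 0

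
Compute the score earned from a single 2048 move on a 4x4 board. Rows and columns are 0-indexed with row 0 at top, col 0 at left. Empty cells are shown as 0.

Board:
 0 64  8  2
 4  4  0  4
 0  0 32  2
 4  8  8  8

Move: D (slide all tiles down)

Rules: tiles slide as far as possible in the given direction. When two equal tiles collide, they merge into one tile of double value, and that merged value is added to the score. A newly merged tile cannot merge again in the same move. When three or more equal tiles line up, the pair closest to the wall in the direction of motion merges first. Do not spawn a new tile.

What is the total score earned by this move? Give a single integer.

Slide down:
col 0: [0, 4, 0, 4] -> [0, 0, 0, 8]  score +8 (running 8)
col 1: [64, 4, 0, 8] -> [0, 64, 4, 8]  score +0 (running 8)
col 2: [8, 0, 32, 8] -> [0, 8, 32, 8]  score +0 (running 8)
col 3: [2, 4, 2, 8] -> [2, 4, 2, 8]  score +0 (running 8)
Board after move:
 0  0  0  2
 0 64  8  4
 0  4 32  2
 8  8  8  8

Answer: 8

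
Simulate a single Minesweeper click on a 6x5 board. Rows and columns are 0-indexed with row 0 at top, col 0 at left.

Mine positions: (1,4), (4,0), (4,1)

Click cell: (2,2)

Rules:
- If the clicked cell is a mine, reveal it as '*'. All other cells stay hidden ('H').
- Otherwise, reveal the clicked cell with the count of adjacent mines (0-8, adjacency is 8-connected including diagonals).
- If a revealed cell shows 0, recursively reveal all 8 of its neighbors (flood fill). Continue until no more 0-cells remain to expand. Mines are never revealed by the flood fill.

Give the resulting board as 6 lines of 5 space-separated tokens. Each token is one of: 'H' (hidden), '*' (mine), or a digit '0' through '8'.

0 0 0 1 H
0 0 0 1 H
0 0 0 1 1
2 2 1 0 0
H H 1 0 0
H H 1 0 0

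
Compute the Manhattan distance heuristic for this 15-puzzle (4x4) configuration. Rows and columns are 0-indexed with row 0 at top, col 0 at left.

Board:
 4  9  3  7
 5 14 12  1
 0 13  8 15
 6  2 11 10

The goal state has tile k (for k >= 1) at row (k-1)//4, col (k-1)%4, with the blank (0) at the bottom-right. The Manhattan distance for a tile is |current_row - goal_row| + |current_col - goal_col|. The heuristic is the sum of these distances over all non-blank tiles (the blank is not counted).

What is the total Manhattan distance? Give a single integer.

Answer: 32

Derivation:
Tile 4: at (0,0), goal (0,3), distance |0-0|+|0-3| = 3
Tile 9: at (0,1), goal (2,0), distance |0-2|+|1-0| = 3
Tile 3: at (0,2), goal (0,2), distance |0-0|+|2-2| = 0
Tile 7: at (0,3), goal (1,2), distance |0-1|+|3-2| = 2
Tile 5: at (1,0), goal (1,0), distance |1-1|+|0-0| = 0
Tile 14: at (1,1), goal (3,1), distance |1-3|+|1-1| = 2
Tile 12: at (1,2), goal (2,3), distance |1-2|+|2-3| = 2
Tile 1: at (1,3), goal (0,0), distance |1-0|+|3-0| = 4
Tile 13: at (2,1), goal (3,0), distance |2-3|+|1-0| = 2
Tile 8: at (2,2), goal (1,3), distance |2-1|+|2-3| = 2
Tile 15: at (2,3), goal (3,2), distance |2-3|+|3-2| = 2
Tile 6: at (3,0), goal (1,1), distance |3-1|+|0-1| = 3
Tile 2: at (3,1), goal (0,1), distance |3-0|+|1-1| = 3
Tile 11: at (3,2), goal (2,2), distance |3-2|+|2-2| = 1
Tile 10: at (3,3), goal (2,1), distance |3-2|+|3-1| = 3
Sum: 3 + 3 + 0 + 2 + 0 + 2 + 2 + 4 + 2 + 2 + 2 + 3 + 3 + 1 + 3 = 32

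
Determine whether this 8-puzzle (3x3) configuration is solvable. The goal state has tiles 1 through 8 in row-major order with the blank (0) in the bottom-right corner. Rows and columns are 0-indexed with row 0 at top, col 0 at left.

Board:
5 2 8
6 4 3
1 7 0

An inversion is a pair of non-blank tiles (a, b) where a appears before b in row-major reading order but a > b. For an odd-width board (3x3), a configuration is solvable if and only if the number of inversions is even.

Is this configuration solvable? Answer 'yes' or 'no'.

Answer: yes

Derivation:
Inversions (pairs i<j in row-major order where tile[i] > tile[j] > 0): 16
16 is even, so the puzzle is solvable.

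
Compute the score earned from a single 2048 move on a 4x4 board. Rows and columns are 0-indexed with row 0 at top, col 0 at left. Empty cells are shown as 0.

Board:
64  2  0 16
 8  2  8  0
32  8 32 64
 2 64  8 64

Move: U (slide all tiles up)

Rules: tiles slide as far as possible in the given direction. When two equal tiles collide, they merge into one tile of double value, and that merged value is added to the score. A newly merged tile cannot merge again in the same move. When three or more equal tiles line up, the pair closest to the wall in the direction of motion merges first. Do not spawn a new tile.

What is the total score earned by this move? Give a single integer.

Answer: 132

Derivation:
Slide up:
col 0: [64, 8, 32, 2] -> [64, 8, 32, 2]  score +0 (running 0)
col 1: [2, 2, 8, 64] -> [4, 8, 64, 0]  score +4 (running 4)
col 2: [0, 8, 32, 8] -> [8, 32, 8, 0]  score +0 (running 4)
col 3: [16, 0, 64, 64] -> [16, 128, 0, 0]  score +128 (running 132)
Board after move:
 64   4   8  16
  8   8  32 128
 32  64   8   0
  2   0   0   0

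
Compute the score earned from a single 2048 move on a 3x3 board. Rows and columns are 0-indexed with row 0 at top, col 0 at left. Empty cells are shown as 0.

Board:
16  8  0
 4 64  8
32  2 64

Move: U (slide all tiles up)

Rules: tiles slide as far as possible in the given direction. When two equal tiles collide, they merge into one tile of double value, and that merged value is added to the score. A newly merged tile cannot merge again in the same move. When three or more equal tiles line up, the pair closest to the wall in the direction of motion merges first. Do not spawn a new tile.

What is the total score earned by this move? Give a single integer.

Answer: 0

Derivation:
Slide up:
col 0: [16, 4, 32] -> [16, 4, 32]  score +0 (running 0)
col 1: [8, 64, 2] -> [8, 64, 2]  score +0 (running 0)
col 2: [0, 8, 64] -> [8, 64, 0]  score +0 (running 0)
Board after move:
16  8  8
 4 64 64
32  2  0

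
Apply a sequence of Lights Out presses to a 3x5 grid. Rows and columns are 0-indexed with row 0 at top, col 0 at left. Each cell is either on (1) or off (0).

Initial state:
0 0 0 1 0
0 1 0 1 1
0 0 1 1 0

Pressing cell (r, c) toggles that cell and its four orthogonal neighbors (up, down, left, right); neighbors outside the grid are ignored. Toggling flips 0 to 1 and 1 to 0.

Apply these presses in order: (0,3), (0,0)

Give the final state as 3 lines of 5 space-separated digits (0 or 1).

After press 1 at (0,3):
0 0 1 0 1
0 1 0 0 1
0 0 1 1 0

After press 2 at (0,0):
1 1 1 0 1
1 1 0 0 1
0 0 1 1 0

Answer: 1 1 1 0 1
1 1 0 0 1
0 0 1 1 0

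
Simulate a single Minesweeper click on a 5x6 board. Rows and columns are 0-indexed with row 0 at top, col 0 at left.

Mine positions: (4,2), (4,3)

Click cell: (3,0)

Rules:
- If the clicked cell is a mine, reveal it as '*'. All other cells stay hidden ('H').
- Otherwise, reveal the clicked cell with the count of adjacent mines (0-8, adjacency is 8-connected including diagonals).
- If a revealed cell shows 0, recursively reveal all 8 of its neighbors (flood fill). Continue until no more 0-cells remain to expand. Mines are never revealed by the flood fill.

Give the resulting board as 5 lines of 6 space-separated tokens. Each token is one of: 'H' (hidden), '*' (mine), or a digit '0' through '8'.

0 0 0 0 0 0
0 0 0 0 0 0
0 0 0 0 0 0
0 1 2 2 1 0
0 1 H H 1 0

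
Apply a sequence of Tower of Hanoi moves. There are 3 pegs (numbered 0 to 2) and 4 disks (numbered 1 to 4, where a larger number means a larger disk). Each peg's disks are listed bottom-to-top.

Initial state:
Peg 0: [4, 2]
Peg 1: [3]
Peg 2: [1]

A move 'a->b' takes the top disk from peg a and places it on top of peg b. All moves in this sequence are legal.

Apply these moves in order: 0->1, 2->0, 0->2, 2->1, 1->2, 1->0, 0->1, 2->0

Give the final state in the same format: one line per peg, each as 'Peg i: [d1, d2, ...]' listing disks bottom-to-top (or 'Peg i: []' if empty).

After move 1 (0->1):
Peg 0: [4]
Peg 1: [3, 2]
Peg 2: [1]

After move 2 (2->0):
Peg 0: [4, 1]
Peg 1: [3, 2]
Peg 2: []

After move 3 (0->2):
Peg 0: [4]
Peg 1: [3, 2]
Peg 2: [1]

After move 4 (2->1):
Peg 0: [4]
Peg 1: [3, 2, 1]
Peg 2: []

After move 5 (1->2):
Peg 0: [4]
Peg 1: [3, 2]
Peg 2: [1]

After move 6 (1->0):
Peg 0: [4, 2]
Peg 1: [3]
Peg 2: [1]

After move 7 (0->1):
Peg 0: [4]
Peg 1: [3, 2]
Peg 2: [1]

After move 8 (2->0):
Peg 0: [4, 1]
Peg 1: [3, 2]
Peg 2: []

Answer: Peg 0: [4, 1]
Peg 1: [3, 2]
Peg 2: []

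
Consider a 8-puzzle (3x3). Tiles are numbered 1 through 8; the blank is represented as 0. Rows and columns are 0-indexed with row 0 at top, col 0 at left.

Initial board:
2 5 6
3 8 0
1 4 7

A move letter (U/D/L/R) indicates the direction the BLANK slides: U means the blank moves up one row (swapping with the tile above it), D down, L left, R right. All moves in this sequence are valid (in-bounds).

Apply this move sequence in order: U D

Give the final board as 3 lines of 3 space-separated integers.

Answer: 2 5 6
3 8 0
1 4 7

Derivation:
After move 1 (U):
2 5 0
3 8 6
1 4 7

After move 2 (D):
2 5 6
3 8 0
1 4 7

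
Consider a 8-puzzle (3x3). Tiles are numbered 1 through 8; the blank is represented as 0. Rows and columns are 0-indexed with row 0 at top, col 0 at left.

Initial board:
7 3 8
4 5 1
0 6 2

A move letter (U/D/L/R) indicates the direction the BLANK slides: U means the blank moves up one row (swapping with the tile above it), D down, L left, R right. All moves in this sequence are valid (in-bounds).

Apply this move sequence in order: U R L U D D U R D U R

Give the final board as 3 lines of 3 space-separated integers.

Answer: 7 3 8
5 1 0
4 6 2

Derivation:
After move 1 (U):
7 3 8
0 5 1
4 6 2

After move 2 (R):
7 3 8
5 0 1
4 6 2

After move 3 (L):
7 3 8
0 5 1
4 6 2

After move 4 (U):
0 3 8
7 5 1
4 6 2

After move 5 (D):
7 3 8
0 5 1
4 6 2

After move 6 (D):
7 3 8
4 5 1
0 6 2

After move 7 (U):
7 3 8
0 5 1
4 6 2

After move 8 (R):
7 3 8
5 0 1
4 6 2

After move 9 (D):
7 3 8
5 6 1
4 0 2

After move 10 (U):
7 3 8
5 0 1
4 6 2

After move 11 (R):
7 3 8
5 1 0
4 6 2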